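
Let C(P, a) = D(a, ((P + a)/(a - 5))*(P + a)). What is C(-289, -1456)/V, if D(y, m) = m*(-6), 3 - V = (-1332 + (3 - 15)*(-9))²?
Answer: -6090050/729610251 ≈ -0.0083470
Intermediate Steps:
V = -1498173 (V = 3 - (-1332 + (3 - 15)*(-9))² = 3 - (-1332 - 12*(-9))² = 3 - (-1332 + 108)² = 3 - 1*(-1224)² = 3 - 1*1498176 = 3 - 1498176 = -1498173)
D(y, m) = -6*m
C(P, a) = -6*(P + a)²/(-5 + a) (C(P, a) = -6*(P + a)/(a - 5)*(P + a) = -6*(P + a)/(-5 + a)*(P + a) = -6*(P + a)²/(-5 + a))
C(-289, -1456)/V = (6*(-1*(-289)² - 1*(-1456)² - 2*(-289)*(-1456))/(-5 - 1456))/(-1498173) = (6*(-1*83521 - 1*2119936 - 841568)/(-1461))*(-1/1498173) = (6*(-1/1461)*(-83521 - 2119936 - 841568))*(-1/1498173) = (6*(-1/1461)*(-3045025))*(-1/1498173) = (6090050/487)*(-1/1498173) = -6090050/729610251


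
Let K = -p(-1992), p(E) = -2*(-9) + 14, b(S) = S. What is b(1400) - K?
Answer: 1432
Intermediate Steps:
p(E) = 32 (p(E) = 18 + 14 = 32)
K = -32 (K = -1*32 = -32)
b(1400) - K = 1400 - 1*(-32) = 1400 + 32 = 1432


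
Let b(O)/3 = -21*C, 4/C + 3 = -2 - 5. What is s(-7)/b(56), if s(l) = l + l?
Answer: -5/9 ≈ -0.55556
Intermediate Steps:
C = -2/5 (C = 4/(-3 + (-2 - 5)) = 4/(-3 - 7) = 4/(-10) = 4*(-1/10) = -2/5 ≈ -0.40000)
b(O) = 126/5 (b(O) = 3*(-21*(-2/5)) = 3*(42/5) = 126/5)
s(l) = 2*l
s(-7)/b(56) = (2*(-7))/(126/5) = -14*5/126 = -5/9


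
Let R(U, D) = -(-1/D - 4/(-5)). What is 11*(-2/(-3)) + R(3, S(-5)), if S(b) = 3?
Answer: 103/15 ≈ 6.8667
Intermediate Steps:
R(U, D) = -⅘ + 1/D (R(U, D) = -(-1/D - 4*(-⅕)) = -(-1/D + ⅘) = -(⅘ - 1/D) = -⅘ + 1/D)
11*(-2/(-3)) + R(3, S(-5)) = 11*(-2/(-3)) + (-⅘ + 1/3) = 11*(-2*(-⅓)) + (-⅘ + ⅓) = 11*(⅔) - 7/15 = 22/3 - 7/15 = 103/15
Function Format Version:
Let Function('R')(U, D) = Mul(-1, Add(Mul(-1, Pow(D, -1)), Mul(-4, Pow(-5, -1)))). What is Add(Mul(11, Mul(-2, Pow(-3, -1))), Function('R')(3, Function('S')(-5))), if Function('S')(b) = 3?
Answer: Rational(103, 15) ≈ 6.8667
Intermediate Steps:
Function('R')(U, D) = Add(Rational(-4, 5), Pow(D, -1)) (Function('R')(U, D) = Mul(-1, Add(Mul(-1, Pow(D, -1)), Mul(-4, Rational(-1, 5)))) = Mul(-1, Add(Mul(-1, Pow(D, -1)), Rational(4, 5))) = Mul(-1, Add(Rational(4, 5), Mul(-1, Pow(D, -1)))) = Add(Rational(-4, 5), Pow(D, -1)))
Add(Mul(11, Mul(-2, Pow(-3, -1))), Function('R')(3, Function('S')(-5))) = Add(Mul(11, Mul(-2, Pow(-3, -1))), Add(Rational(-4, 5), Pow(3, -1))) = Add(Mul(11, Mul(-2, Rational(-1, 3))), Add(Rational(-4, 5), Rational(1, 3))) = Add(Mul(11, Rational(2, 3)), Rational(-7, 15)) = Add(Rational(22, 3), Rational(-7, 15)) = Rational(103, 15)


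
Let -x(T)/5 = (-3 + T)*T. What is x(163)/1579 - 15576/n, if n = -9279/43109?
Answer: 353011497112/4883847 ≈ 72282.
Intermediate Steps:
n = -9279/43109 (n = -9279*1/43109 = -9279/43109 ≈ -0.21525)
x(T) = -5*T*(-3 + T) (x(T) = -5*(-3 + T)*T = -5*T*(-3 + T))
x(163)/1579 - 15576/n = (5*163*(3 - 1*163))/1579 - 15576/(-9279/43109) = (5*163*(3 - 163))*(1/1579) - 15576*(-43109/9279) = (5*163*(-160))*(1/1579) + 223821928/3093 = -130400*1/1579 + 223821928/3093 = -130400/1579 + 223821928/3093 = 353011497112/4883847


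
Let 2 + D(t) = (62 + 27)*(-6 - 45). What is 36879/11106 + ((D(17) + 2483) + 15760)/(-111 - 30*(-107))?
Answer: 9868979/1274722 ≈ 7.7421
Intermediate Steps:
D(t) = -4541 (D(t) = -2 + (62 + 27)*(-6 - 45) = -2 + 89*(-51) = -2 - 4539 = -4541)
36879/11106 + ((D(17) + 2483) + 15760)/(-111 - 30*(-107)) = 36879/11106 + ((-4541 + 2483) + 15760)/(-111 - 30*(-107)) = 36879*(1/11106) + (-2058 + 15760)/(-111 + 3210) = 12293/3702 + 13702/3099 = 9868979/1274722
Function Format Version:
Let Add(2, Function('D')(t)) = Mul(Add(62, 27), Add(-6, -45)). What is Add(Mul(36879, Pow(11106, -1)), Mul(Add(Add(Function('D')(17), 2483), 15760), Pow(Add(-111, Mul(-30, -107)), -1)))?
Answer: Rational(9868979, 1274722) ≈ 7.7421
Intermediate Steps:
Function('D')(t) = -4541 (Function('D')(t) = Add(-2, Mul(Add(62, 27), Add(-6, -45))) = Add(-2, Mul(89, -51)) = Add(-2, -4539) = -4541)
Add(Mul(36879, Pow(11106, -1)), Mul(Add(Add(Function('D')(17), 2483), 15760), Pow(Add(-111, Mul(-30, -107)), -1))) = Add(Mul(36879, Pow(11106, -1)), Mul(Add(Add(-4541, 2483), 15760), Pow(Add(-111, Mul(-30, -107)), -1))) = Add(Mul(36879, Rational(1, 11106)), Mul(Add(-2058, 15760), Pow(Add(-111, 3210), -1))) = Add(Rational(12293, 3702), Mul(13702, Pow(3099, -1))) = Add(Rational(12293, 3702), Mul(13702, Rational(1, 3099))) = Add(Rational(12293, 3702), Rational(13702, 3099)) = Rational(9868979, 1274722)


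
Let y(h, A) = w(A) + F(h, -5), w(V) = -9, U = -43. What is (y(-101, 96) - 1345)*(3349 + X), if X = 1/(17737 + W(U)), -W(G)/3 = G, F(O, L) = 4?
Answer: -40387433625/8933 ≈ -4.5212e+6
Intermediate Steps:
W(G) = -3*G
y(h, A) = -5 (y(h, A) = -9 + 4 = -5)
X = 1/17866 (X = 1/(17737 - 3*(-43)) = 1/(17737 + 129) = 1/17866 ≈ 5.5972e-5)
(y(-101, 96) - 1345)*(3349 + X) = (-5 - 1345)*(3349 + 1/17866) = -1350*59833235/17866 = -40387433625/8933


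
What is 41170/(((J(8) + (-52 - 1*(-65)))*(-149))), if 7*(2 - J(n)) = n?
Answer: -288190/14453 ≈ -19.940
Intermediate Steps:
J(n) = 2 - n/7
41170/(((J(8) + (-52 - 1*(-65)))*(-149))) = 41170/((((2 - ⅐*8) + (-52 - 1*(-65)))*(-149))) = 41170/((((2 - 8/7) + (-52 + 65))*(-149))) = 41170/(((6/7 + 13)*(-149))) = 41170/(((97/7)*(-149))) = 41170/(-14453/7) = 41170*(-7/14453) = -288190/14453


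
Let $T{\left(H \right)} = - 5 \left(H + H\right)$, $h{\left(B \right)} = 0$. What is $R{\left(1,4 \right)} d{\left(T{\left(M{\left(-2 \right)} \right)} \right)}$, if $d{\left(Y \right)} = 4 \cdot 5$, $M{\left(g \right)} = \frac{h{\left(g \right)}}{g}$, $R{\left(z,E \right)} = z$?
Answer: $20$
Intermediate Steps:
$M{\left(g \right)} = 0$ ($M{\left(g \right)} = \frac{0}{g} = 0$)
$T{\left(H \right)} = - 10 H$ ($T{\left(H \right)} = - 5 \cdot 2 H = - 10 H$)
$d{\left(Y \right)} = 20$
$R{\left(1,4 \right)} d{\left(T{\left(M{\left(-2 \right)} \right)} \right)} = 1 \cdot 20 = 20$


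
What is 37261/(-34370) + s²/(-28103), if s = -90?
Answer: -189363269/137985730 ≈ -1.3723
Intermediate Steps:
37261/(-34370) + s²/(-28103) = 37261/(-34370) + (-90)²/(-28103) = 37261*(-1/34370) + 8100*(-1/28103) = -5323/4910 - 8100/28103 = -189363269/137985730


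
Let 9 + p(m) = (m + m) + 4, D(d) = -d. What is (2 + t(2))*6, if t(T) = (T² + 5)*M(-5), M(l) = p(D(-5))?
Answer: 282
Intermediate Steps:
p(m) = -5 + 2*m (p(m) = -9 + ((m + m) + 4) = -9 + (2*m + 4) = -9 + (4 + 2*m) = -5 + 2*m)
M(l) = 5 (M(l) = -5 + 2*(-1*(-5)) = -5 + 2*5 = -5 + 10 = 5)
t(T) = 25 + 5*T² (t(T) = (T² + 5)*5 = (5 + T²)*5 = 25 + 5*T²)
(2 + t(2))*6 = (2 + (25 + 5*2²))*6 = (2 + (25 + 5*4))*6 = (2 + (25 + 20))*6 = (2 + 45)*6 = 47*6 = 282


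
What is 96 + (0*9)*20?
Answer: 96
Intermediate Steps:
96 + (0*9)*20 = 96 + 0*20 = 96 + 0 = 96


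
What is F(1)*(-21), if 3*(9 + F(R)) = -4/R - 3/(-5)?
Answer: 1064/5 ≈ 212.80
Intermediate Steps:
F(R) = -44/5 - 4/(3*R) (F(R) = -9 + (-4/R - 3/(-5))/3 = -9 + (-4/R - 3*(-⅕))/3 = -9 + (-4/R + ⅗)/3 = -9 + (⅗ - 4/R)/3 = -9 + (⅕ - 4/(3*R)) = -44/5 - 4/(3*R))
F(1)*(-21) = ((4/15)*(-5 - 33*1)/1)*(-21) = ((4/15)*1*(-5 - 33))*(-21) = ((4/15)*1*(-38))*(-21) = -152/15*(-21) = 1064/5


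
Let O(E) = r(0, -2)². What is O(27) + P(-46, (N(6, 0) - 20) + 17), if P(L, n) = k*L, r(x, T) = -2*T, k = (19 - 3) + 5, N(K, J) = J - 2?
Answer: -950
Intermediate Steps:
N(K, J) = -2 + J
k = 21 (k = 16 + 5 = 21)
P(L, n) = 21*L
O(E) = 16 (O(E) = (-2*(-2))² = 4² = 16)
O(27) + P(-46, (N(6, 0) - 20) + 17) = 16 + 21*(-46) = 16 - 966 = -950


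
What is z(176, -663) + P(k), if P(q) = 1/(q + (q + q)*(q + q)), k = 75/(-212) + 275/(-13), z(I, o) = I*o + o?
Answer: -203761536569383/1736342575 ≈ -1.1735e+5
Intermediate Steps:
z(I, o) = o + I*o
k = -59275/2756 (k = 75*(-1/212) + 275*(-1/13) = -75/212 - 275/13 = -59275/2756 ≈ -21.508)
P(q) = 1/(q + 4*q**2) (P(q) = 1/(q + (2*q)*(2*q)) = 1/(q + 4*q**2))
z(176, -663) + P(k) = -663*(1 + 176) + 1/((-59275/2756)*(1 + 4*(-59275/2756))) = -663*177 - 2756/(59275*(1 - 59275/689)) = -117351 - 2756/(59275*(-58586/689)) = -117351 - 2756/59275*(-689/58586) = -117351 + 949442/1736342575 = -203761536569383/1736342575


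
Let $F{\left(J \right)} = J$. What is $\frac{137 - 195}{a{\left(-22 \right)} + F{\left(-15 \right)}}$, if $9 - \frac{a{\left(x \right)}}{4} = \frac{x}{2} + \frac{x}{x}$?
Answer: $- \frac{58}{61} \approx -0.95082$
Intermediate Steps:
$a{\left(x \right)} = 32 - 2 x$ ($a{\left(x \right)} = 36 - 4 \left(\frac{x}{2} + \frac{x}{x}\right) = 36 - 4 \left(x \frac{1}{2} + 1\right) = 36 - 4 \left(\frac{x}{2} + 1\right) = 36 - 4 \left(1 + \frac{x}{2}\right) = 36 - \left(4 + 2 x\right) = 32 - 2 x$)
$\frac{137 - 195}{a{\left(-22 \right)} + F{\left(-15 \right)}} = \frac{137 - 195}{\left(32 - -44\right) - 15} = - \frac{58}{\left(32 + 44\right) - 15} = - \frac{58}{76 - 15} = - \frac{58}{61}$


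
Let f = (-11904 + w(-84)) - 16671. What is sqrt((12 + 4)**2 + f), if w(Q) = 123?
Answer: 2*I*sqrt(7049) ≈ 167.92*I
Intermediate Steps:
f = -28452 (f = (-11904 + 123) - 16671 = -11781 - 16671 = -28452)
sqrt((12 + 4)**2 + f) = sqrt((12 + 4)**2 - 28452) = sqrt(16**2 - 28452) = sqrt(256 - 28452) = sqrt(-28196) = 2*I*sqrt(7049)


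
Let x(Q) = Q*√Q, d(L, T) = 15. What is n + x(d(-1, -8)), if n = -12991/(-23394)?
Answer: 12991/23394 + 15*√15 ≈ 58.650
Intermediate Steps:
x(Q) = Q^(3/2)
n = 12991/23394 (n = -12991*(-1/23394) = 12991/23394 ≈ 0.55531)
n + x(d(-1, -8)) = 12991/23394 + 15^(3/2) = 12991/23394 + 15*√15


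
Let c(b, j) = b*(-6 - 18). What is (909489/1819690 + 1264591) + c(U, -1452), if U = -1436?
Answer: 2363878302439/1819690 ≈ 1.2991e+6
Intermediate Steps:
c(b, j) = -24*b (c(b, j) = b*(-24) = -24*b)
(909489/1819690 + 1264591) + c(U, -1452) = (909489/1819690 + 1264591) - 24*(-1436) = (909489*(1/1819690) + 1264591) + 34464 = (909489/1819690 + 1264591) + 34464 = 2301164506279/1819690 + 34464 = 2363878302439/1819690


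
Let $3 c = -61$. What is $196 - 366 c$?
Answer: $7638$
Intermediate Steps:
$c = - \frac{61}{3}$ ($c = \frac{1}{3} \left(-61\right) = - \frac{61}{3} \approx -20.333$)
$196 - 366 c = 196 - -7442 = 196 + 7442 = 7638$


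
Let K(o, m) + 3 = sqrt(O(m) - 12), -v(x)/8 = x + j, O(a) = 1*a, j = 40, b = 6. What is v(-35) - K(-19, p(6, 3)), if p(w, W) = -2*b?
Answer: -37 - 2*I*sqrt(6) ≈ -37.0 - 4.899*I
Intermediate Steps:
p(w, W) = -12 (p(w, W) = -2*6 = -12)
O(a) = a
v(x) = -320 - 8*x (v(x) = -8*(x + 40) = -8*(40 + x) = -320 - 8*x)
K(o, m) = -3 + sqrt(-12 + m) (K(o, m) = -3 + sqrt(m - 12) = -3 + sqrt(-12 + m))
v(-35) - K(-19, p(6, 3)) = (-320 - 8*(-35)) - (-3 + sqrt(-12 - 12)) = (-320 + 280) - (-3 + sqrt(-24)) = -40 - (-3 + 2*I*sqrt(6)) = -40 + (3 - 2*I*sqrt(6)) = -37 - 2*I*sqrt(6)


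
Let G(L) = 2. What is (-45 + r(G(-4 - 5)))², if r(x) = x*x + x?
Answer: 1521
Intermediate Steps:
r(x) = x + x² (r(x) = x² + x = x + x²)
(-45 + r(G(-4 - 5)))² = (-45 + 2*(1 + 2))² = (-45 + 2*3)² = (-45 + 6)² = (-39)² = 1521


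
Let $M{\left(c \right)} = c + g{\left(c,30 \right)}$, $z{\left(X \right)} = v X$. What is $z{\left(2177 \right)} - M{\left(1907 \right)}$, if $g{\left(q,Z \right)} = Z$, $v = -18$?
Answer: $-41123$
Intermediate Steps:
$z{\left(X \right)} = - 18 X$
$M{\left(c \right)} = 30 + c$ ($M{\left(c \right)} = c + 30 = 30 + c$)
$z{\left(2177 \right)} - M{\left(1907 \right)} = \left(-18\right) 2177 - \left(30 + 1907\right) = -39186 - 1937 = -41123$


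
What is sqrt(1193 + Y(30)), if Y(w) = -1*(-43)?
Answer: 2*sqrt(309) ≈ 35.157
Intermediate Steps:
Y(w) = 43
sqrt(1193 + Y(30)) = sqrt(1193 + 43) = sqrt(1236) = 2*sqrt(309)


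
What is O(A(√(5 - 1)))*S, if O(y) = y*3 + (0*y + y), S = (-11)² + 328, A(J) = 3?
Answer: 5388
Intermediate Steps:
S = 449 (S = 121 + 328 = 449)
O(y) = 4*y (O(y) = 3*y + (0 + y) = 3*y + y = 4*y)
O(A(√(5 - 1)))*S = (4*3)*449 = 12*449 = 5388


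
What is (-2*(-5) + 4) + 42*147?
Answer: 6188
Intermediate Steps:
(-2*(-5) + 4) + 42*147 = (10 + 4) + 6174 = 14 + 6174 = 6188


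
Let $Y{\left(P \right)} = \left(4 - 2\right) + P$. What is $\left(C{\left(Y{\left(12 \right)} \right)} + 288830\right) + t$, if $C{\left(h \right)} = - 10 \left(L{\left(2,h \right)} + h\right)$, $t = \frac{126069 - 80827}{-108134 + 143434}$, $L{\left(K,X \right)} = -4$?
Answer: $\frac{5096107121}{17650} \approx 2.8873 \cdot 10^{5}$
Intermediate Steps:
$Y{\left(P \right)} = 2 + P$
$t = \frac{22621}{17650}$ ($t = \frac{45242}{35300} = 45242 \cdot \frac{1}{35300} = \frac{22621}{17650} \approx 1.2816$)
$C{\left(h \right)} = 40 - 10 h$ ($C{\left(h \right)} = - 10 \left(-4 + h\right) = 40 - 10 h$)
$\left(C{\left(Y{\left(12 \right)} \right)} + 288830\right) + t = \left(\left(40 - 10 \left(2 + 12\right)\right) + 288830\right) + \frac{22621}{17650} = \left(\left(40 - 140\right) + 288830\right) + \frac{22621}{17650} = \left(-100 + 288830\right) + \frac{22621}{17650} = 288730 + \frac{22621}{17650} = \frac{5096107121}{17650}$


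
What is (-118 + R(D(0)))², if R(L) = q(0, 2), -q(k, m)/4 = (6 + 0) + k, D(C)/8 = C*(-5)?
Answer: 20164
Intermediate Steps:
D(C) = -40*C (D(C) = 8*(C*(-5)) = 8*(-5*C) = -40*C)
q(k, m) = -24 - 4*k (q(k, m) = -4*((6 + 0) + k) = -4*(6 + k) = -24 - 4*k)
R(L) = -24 (R(L) = -24 - 4*0 = -24 + 0 = -24)
(-118 + R(D(0)))² = (-118 - 24)² = (-142)² = 20164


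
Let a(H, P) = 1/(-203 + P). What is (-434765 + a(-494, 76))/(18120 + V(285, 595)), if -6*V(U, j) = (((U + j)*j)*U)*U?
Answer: 4601263/75016961980 ≈ 6.1336e-5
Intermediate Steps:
V(U, j) = -j*U²*(U + j)/6 (V(U, j) = -((U + j)*j)*U*U/6 = -(j*(U + j))*U*U/6 = -U*j*(U + j)*U/6 = -j*U²*(U + j)/6)
(-434765 + a(-494, 76))/(18120 + V(285, 595)) = (-434765 + 1/(-203 + 76))/(18120 - ⅙*595*285²*(285 + 595)) = (-434765 + 1/(-127))/(18120 - ⅙*595*81225*880) = (-434765 - 1/127)/(18120 - 7088235000) = -55215156/127/(-7088216880) = -55215156/127*(-1/7088216880) = 4601263/75016961980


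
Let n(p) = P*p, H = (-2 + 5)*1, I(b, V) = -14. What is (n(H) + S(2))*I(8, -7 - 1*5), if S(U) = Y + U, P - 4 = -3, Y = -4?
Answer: -14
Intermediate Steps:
P = 1 (P = 4 - 3 = 1)
H = 3 (H = 3*1 = 3)
n(p) = p (n(p) = 1*p = p)
S(U) = -4 + U
(n(H) + S(2))*I(8, -7 - 1*5) = (3 + (-4 + 2))*(-14) = (3 - 2)*(-14) = 1*(-14) = -14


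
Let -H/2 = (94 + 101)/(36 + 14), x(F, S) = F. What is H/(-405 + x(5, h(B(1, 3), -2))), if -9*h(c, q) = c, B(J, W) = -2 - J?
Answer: 39/2000 ≈ 0.019500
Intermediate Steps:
h(c, q) = -c/9
H = -39/5 (H = -2*(94 + 101)/(36 + 14) = -390/50 = -2*39/10 = -39/5 ≈ -7.8000)
H/(-405 + x(5, h(B(1, 3), -2))) = -39/(5*(-405 + 5)) = -39/5/(-400) = -39/5*(-1/400) = 39/2000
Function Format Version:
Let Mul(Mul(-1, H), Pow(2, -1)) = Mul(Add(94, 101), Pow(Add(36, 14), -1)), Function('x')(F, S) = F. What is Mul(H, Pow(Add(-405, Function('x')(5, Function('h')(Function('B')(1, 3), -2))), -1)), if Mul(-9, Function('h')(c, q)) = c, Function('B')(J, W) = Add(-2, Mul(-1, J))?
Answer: Rational(39, 2000) ≈ 0.019500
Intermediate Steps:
Function('h')(c, q) = Mul(Rational(-1, 9), c)
H = Rational(-39, 5) (H = Mul(-2, Mul(Add(94, 101), Pow(Add(36, 14), -1))) = Mul(-2, Mul(195, Pow(50, -1))) = Mul(-2, Mul(195, Rational(1, 50))) = Mul(-2, Rational(39, 10)) = Rational(-39, 5) ≈ -7.8000)
Mul(H, Pow(Add(-405, Function('x')(5, Function('h')(Function('B')(1, 3), -2))), -1)) = Mul(Rational(-39, 5), Pow(Add(-405, 5), -1)) = Mul(Rational(-39, 5), Pow(-400, -1)) = Mul(Rational(-39, 5), Rational(-1, 400)) = Rational(39, 2000)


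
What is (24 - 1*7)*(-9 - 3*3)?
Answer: -306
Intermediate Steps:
(24 - 1*7)*(-9 - 3*3) = (24 - 7)*(-9 - 9) = 17*(-18) = -306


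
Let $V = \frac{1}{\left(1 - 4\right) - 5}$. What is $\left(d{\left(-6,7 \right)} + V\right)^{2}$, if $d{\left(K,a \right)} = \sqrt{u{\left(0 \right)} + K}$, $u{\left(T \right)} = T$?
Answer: $\frac{\left(1 - 8 i \sqrt{6}\right)^{2}}{64} \approx -5.9844 - 0.61237 i$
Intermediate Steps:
$V = - \frac{1}{8}$ ($V = \frac{1}{\left(1 - 4\right) - 5} = \frac{1}{-3 - 5} = \frac{1}{-8} = - \frac{1}{8} \approx -0.125$)
$d{\left(K,a \right)} = \sqrt{K}$ ($d{\left(K,a \right)} = \sqrt{0 + K} = \sqrt{K}$)
$\left(d{\left(-6,7 \right)} + V\right)^{2} = \left(\sqrt{-6} - \frac{1}{8}\right)^{2} = \left(i \sqrt{6} - \frac{1}{8}\right)^{2} = \left(- \frac{1}{8} + i \sqrt{6}\right)^{2}$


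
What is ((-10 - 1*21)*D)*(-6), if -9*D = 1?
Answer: -62/3 ≈ -20.667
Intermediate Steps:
D = -⅑ (D = -⅑*1 = -⅑ ≈ -0.11111)
((-10 - 1*21)*D)*(-6) = ((-10 - 1*21)*(-⅑))*(-6) = ((-10 - 21)*(-⅑))*(-6) = -31*(-⅑)*(-6) = (31/9)*(-6) = -62/3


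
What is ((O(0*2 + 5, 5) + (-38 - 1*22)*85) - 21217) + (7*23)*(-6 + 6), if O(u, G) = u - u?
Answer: -26317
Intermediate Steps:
O(u, G) = 0
((O(0*2 + 5, 5) + (-38 - 1*22)*85) - 21217) + (7*23)*(-6 + 6) = ((0 + (-38 - 1*22)*85) - 21217) + (7*23)*(-6 + 6) = ((0 + (-38 - 22)*85) - 21217) + 161*0 = ((0 - 60*85) - 21217) + 0 = ((0 - 5100) - 21217) + 0 = (-5100 - 21217) + 0 = -26317 + 0 = -26317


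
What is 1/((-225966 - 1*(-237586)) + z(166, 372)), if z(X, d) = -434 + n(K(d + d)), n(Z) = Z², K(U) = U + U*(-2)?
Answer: 1/564722 ≈ 1.7708e-6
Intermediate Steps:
K(U) = -U (K(U) = U - 2*U = -U)
z(X, d) = -434 + 4*d² (z(X, d) = -434 + (-(d + d))² = -434 + (-2*d)² = -434 + 4*d²)
1/((-225966 - 1*(-237586)) + z(166, 372)) = 1/((-225966 - 1*(-237586)) + (-434 + 4*372²)) = 1/((-225966 + 237586) + (-434 + 4*138384)) = 1/(11620 + (-434 + 553536)) = 1/(11620 + 553102) = 1/564722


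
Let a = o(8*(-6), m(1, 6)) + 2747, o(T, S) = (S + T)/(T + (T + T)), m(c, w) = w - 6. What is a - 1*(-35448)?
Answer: 114586/3 ≈ 38195.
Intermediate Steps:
m(c, w) = -6 + w
o(T, S) = (S + T)/(3*T) (o(T, S) = (S + T)/(T + 2*T) = (S + T)/((3*T)) = (S + T)*(1/(3*T)) = (S + T)/(3*T))
a = 8242/3 (a = ((-6 + 6) + 8*(-6))/(3*((8*(-6)))) + 2747 = (1/3)*(0 - 48)/(-48) + 2747 = (1/3)*(-1/48)*(-48) + 2747 = 1/3 + 2747 = 8242/3 ≈ 2747.3)
a - 1*(-35448) = 8242/3 - 1*(-35448) = 8242/3 + 35448 = 114586/3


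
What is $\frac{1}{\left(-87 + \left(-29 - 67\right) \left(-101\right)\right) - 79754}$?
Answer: $- \frac{1}{70145} \approx -1.4256 \cdot 10^{-5}$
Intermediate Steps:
$\frac{1}{\left(-87 + \left(-29 - 67\right) \left(-101\right)\right) - 79754} = \frac{1}{\left(-87 - -9696\right) - 79754} = \frac{1}{\left(-87 + 9696\right) - 79754} = \frac{1}{9609 - 79754} = \frac{1}{-70145} = - \frac{1}{70145}$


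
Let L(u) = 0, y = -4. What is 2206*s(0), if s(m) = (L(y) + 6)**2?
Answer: 79416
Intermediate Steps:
s(m) = 36 (s(m) = (0 + 6)**2 = 6**2 = 36)
2206*s(0) = 2206*36 = 79416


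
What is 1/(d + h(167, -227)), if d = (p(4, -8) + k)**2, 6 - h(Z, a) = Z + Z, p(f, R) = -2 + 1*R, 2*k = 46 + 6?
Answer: -1/72 ≈ -0.013889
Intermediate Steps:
k = 26 (k = (46 + 6)/2 = (1/2)*52 = 26)
p(f, R) = -2 + R
h(Z, a) = 6 - 2*Z (h(Z, a) = 6 - (Z + Z) = 6 - 2*Z)
d = 256 (d = ((-2 - 8) + 26)**2 = (-10 + 26)**2 = 16**2 = 256)
1/(d + h(167, -227)) = 1/(256 + (6 - 2*167)) = 1/(256 + (6 - 334)) = 1/(256 - 328) = 1/(-72) = -1/72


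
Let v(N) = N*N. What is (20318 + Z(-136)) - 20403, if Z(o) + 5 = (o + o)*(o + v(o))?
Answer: -4994010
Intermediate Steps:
v(N) = N²
Z(o) = -5 + 2*o*(o + o²) (Z(o) = -5 + (o + o)*(o + o²) = -5 + (2*o)*(o + o²) = -5 + 2*o*(o + o²))
(20318 + Z(-136)) - 20403 = (20318 + (-5 + 2*(-136)² + 2*(-136)³)) - 20403 = (20318 + (-5 + 2*18496 + 2*(-2515456))) - 20403 = (20318 + (-5 + 36992 - 5030912)) - 20403 = (20318 - 4993925) - 20403 = -4973607 - 20403 = -4994010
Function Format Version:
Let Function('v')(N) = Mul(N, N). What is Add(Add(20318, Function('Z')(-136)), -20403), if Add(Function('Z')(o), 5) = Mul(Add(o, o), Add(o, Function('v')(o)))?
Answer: -4994010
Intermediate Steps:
Function('v')(N) = Pow(N, 2)
Function('Z')(o) = Add(-5, Mul(2, o, Add(o, Pow(o, 2)))) (Function('Z')(o) = Add(-5, Mul(Add(o, o), Add(o, Pow(o, 2)))) = Add(-5, Mul(Mul(2, o), Add(o, Pow(o, 2)))) = Add(-5, Mul(2, o, Add(o, Pow(o, 2)))))
Add(Add(20318, Function('Z')(-136)), -20403) = Add(Add(20318, Add(-5, Mul(2, Pow(-136, 2)), Mul(2, Pow(-136, 3)))), -20403) = Add(Add(20318, Add(-5, Mul(2, 18496), Mul(2, -2515456))), -20403) = Add(Add(20318, Add(-5, 36992, -5030912)), -20403) = Add(Add(20318, -4993925), -20403) = Add(-4973607, -20403) = -4994010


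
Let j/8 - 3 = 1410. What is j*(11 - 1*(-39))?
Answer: 565200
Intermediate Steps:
j = 11304 (j = 24 + 8*1410 = 24 + 11280 = 11304)
j*(11 - 1*(-39)) = 11304*(11 - 1*(-39)) = 11304*(11 + 39) = 11304*50 = 565200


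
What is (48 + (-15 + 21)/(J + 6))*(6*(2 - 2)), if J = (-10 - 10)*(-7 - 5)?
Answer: 0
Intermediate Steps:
J = 240 (J = -20*(-12) = 240)
(48 + (-15 + 21)/(J + 6))*(6*(2 - 2)) = (48 + (-15 + 21)/(240 + 6))*(6*(2 - 2)) = (48 + 6/246)*(6*0) = (48 + 6*(1/246))*0 = (48 + 1/41)*0 = (1969/41)*0 = 0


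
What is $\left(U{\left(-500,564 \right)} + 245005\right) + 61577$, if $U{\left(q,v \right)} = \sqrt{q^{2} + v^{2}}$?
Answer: $306582 + 4 \sqrt{35506} \approx 3.0734 \cdot 10^{5}$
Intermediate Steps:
$\left(U{\left(-500,564 \right)} + 245005\right) + 61577 = \left(\sqrt{\left(-500\right)^{2} + 564^{2}} + 245005\right) + 61577 = \left(\sqrt{250000 + 318096} + 245005\right) + 61577 = \left(\sqrt{568096} + 245005\right) + 61577 = \left(4 \sqrt{35506} + 245005\right) + 61577 = \left(245005 + 4 \sqrt{35506}\right) + 61577 = 306582 + 4 \sqrt{35506}$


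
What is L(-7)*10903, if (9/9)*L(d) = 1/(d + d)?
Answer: -10903/14 ≈ -778.79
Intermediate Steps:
L(d) = 1/(2*d) (L(d) = 1/(d + d) = 1/(2*d))
L(-7)*10903 = ((½)/(-7))*10903 = ((½)*(-⅐))*10903 = -1/14*10903 = -10903/14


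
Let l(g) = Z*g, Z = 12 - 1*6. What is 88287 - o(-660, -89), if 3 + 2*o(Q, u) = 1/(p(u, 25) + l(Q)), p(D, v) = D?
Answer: 357480137/4049 ≈ 88289.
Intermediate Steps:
Z = 6 (Z = 12 - 6 = 6)
l(g) = 6*g
o(Q, u) = -3/2 + 1/(2*(u + 6*Q))
88287 - o(-660, -89) = 88287 - (1 - 18*(-660) - 3*(-89))/(2*(-89 + 6*(-660))) = 88287 - (1 + 11880 + 267)/(2*(-89 - 3960)) = 88287 - 12148/(2*(-4049)) = 88287 - (-1)*12148/(2*4049) = 88287 - 1*(-6074/4049) = 88287 + 6074/4049 = 357480137/4049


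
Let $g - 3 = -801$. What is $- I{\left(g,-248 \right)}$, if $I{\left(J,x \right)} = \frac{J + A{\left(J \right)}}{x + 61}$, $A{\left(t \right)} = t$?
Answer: $- \frac{1596}{187} \approx -8.5348$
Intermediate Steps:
$g = -798$ ($g = 3 - 801 = -798$)
$I{\left(J,x \right)} = \frac{2 J}{61 + x}$ ($I{\left(J,x \right)} = \frac{J + J}{x + 61} = \frac{2 J}{61 + x}$)
$- I{\left(g,-248 \right)} = - \frac{2 \left(-798\right)}{61 - 248} = - \frac{2 \left(-798\right)}{-187} = - \frac{2 \left(-798\right) \left(-1\right)}{187} = \left(-1\right) \frac{1596}{187} = - \frac{1596}{187}$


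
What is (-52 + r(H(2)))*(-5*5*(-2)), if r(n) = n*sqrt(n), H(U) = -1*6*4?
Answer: -2600 - 2400*I*sqrt(6) ≈ -2600.0 - 5878.8*I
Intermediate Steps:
H(U) = -24 (H(U) = -6*4 = -24)
r(n) = n**(3/2)
(-52 + r(H(2)))*(-5*5*(-2)) = (-52 + (-24)**(3/2))*(-5*5*(-2)) = (-52 - 48*I*sqrt(6))*(-25*(-2)) = (-52 - 48*I*sqrt(6))*50 = -2600 - 2400*I*sqrt(6)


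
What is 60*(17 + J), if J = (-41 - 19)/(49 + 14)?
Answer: 6740/7 ≈ 962.86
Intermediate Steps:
J = -20/21 (J = -60/63 = -60*1/63 = -20/21 ≈ -0.95238)
60*(17 + J) = 60*(17 - 20/21) = 60*(337/21) = 6740/7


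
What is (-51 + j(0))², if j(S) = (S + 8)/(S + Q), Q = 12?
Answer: 22801/9 ≈ 2533.4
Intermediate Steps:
j(S) = (8 + S)/(12 + S) (j(S) = (S + 8)/(S + 12) = (8 + S)/(12 + S))
(-51 + j(0))² = (-51 + (8 + 0)/(12 + 0))² = (-51 + 8/12)² = (-51 + (1/12)*8)² = (-51 + ⅔)² = (-151/3)² = 22801/9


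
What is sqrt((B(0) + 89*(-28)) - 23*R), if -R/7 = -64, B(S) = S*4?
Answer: 2*I*sqrt(3199) ≈ 113.12*I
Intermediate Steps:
B(S) = 4*S
R = 448 (R = -7*(-64) = 448)
sqrt((B(0) + 89*(-28)) - 23*R) = sqrt((4*0 + 89*(-28)) - 23*448) = sqrt((0 - 2492) - 10304) = sqrt(-2492 - 10304) = sqrt(-12796) = 2*I*sqrt(3199)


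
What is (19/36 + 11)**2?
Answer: 172225/1296 ≈ 132.89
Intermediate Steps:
(19/36 + 11)**2 = (415/36)**2 = 172225/1296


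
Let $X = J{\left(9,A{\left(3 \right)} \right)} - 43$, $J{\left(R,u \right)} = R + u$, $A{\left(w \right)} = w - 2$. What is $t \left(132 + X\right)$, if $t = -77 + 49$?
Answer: $-2772$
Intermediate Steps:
$t = -28$
$A{\left(w \right)} = -2 + w$ ($A{\left(w \right)} = w - 2 = -2 + w$)
$X = -33$ ($X = \left(9 + \left(-2 + 3\right)\right) - 43 = \left(9 + 1\right) - 43 = 10 - 43 = -33$)
$t \left(132 + X\right) = - 28 \left(132 - 33\right) = \left(-28\right) 99 = -2772$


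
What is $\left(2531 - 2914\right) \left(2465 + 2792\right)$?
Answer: $-2013431$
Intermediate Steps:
$\left(2531 - 2914\right) \left(2465 + 2792\right) = \left(-383\right) 5257 = -2013431$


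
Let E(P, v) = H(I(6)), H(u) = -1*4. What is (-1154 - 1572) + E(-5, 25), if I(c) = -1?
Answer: -2730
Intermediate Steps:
H(u) = -4
E(P, v) = -4
(-1154 - 1572) + E(-5, 25) = (-1154 - 1572) - 4 = -2726 - 4 = -2730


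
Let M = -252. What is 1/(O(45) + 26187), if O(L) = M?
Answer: 1/25935 ≈ 3.8558e-5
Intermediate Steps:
O(L) = -252
1/(O(45) + 26187) = 1/(-252 + 26187) = 1/25935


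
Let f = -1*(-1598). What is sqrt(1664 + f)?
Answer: sqrt(3262) ≈ 57.114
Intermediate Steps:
f = 1598
sqrt(1664 + f) = sqrt(1664 + 1598) = sqrt(3262)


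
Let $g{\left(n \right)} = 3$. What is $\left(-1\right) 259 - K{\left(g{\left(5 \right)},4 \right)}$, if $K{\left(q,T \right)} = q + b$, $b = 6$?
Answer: $-268$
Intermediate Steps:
$K{\left(q,T \right)} = 6 + q$ ($K{\left(q,T \right)} = q + 6 = 6 + q$)
$\left(-1\right) 259 - K{\left(g{\left(5 \right)},4 \right)} = \left(-1\right) 259 - \left(6 + 3\right) = -259 - 9 = -268$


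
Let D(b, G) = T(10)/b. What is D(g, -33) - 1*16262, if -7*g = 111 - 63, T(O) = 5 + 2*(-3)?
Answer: -780569/48 ≈ -16262.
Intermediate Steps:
T(O) = -1 (T(O) = 5 - 6 = -1)
g = -48/7 (g = -(111 - 63)/7 = -⅐*48 = -48/7 ≈ -6.8571)
D(b, G) = -1/b
D(g, -33) - 1*16262 = -1/(-48/7) - 1*16262 = -1*(-7/48) - 16262 = 7/48 - 16262 = -780569/48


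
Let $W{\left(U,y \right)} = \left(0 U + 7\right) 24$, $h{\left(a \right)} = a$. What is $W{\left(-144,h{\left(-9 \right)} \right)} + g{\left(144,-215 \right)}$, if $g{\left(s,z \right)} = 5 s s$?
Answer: $103848$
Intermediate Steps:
$g{\left(s,z \right)} = 5 s^{2}$
$W{\left(U,y \right)} = 168$ ($W{\left(U,y \right)} = \left(0 + 7\right) 24 = 7 \cdot 24 = 168$)
$W{\left(-144,h{\left(-9 \right)} \right)} + g{\left(144,-215 \right)} = 168 + 5 \cdot 144^{2} = 168 + 5 \cdot 20736 = 168 + 103680 = 103848$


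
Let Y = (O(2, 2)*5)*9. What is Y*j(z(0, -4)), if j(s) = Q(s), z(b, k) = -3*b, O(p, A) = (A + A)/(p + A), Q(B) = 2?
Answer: 90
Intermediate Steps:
O(p, A) = 2*A/(A + p) (O(p, A) = (2*A)/(A + p) = 2*A/(A + p))
j(s) = 2
Y = 45 (Y = ((2*2/(2 + 2))*5)*9 = ((2*2/4)*5)*9 = ((2*2*(¼))*5)*9 = (1*5)*9 = 5*9 = 45)
Y*j(z(0, -4)) = 45*2 = 90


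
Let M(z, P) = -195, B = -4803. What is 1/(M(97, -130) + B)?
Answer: -1/4998 ≈ -0.00020008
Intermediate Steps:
1/(M(97, -130) + B) = 1/(-195 - 4803) = 1/(-4998) = -1/4998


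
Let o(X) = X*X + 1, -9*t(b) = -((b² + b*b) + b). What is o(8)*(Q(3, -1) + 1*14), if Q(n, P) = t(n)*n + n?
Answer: 1560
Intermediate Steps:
t(b) = b/9 + 2*b²/9 (t(b) = -(-1)*((b² + b*b) + b)/9 = -(-1)*((b² + b²) + b)/9 = -(-1)*(2*b² + b)/9 = -(-1)*(b + 2*b²)/9 = -(-b - 2*b²)/9 = b/9 + 2*b²/9)
o(X) = 1 + X² (o(X) = X² + 1 = 1 + X²)
Q(n, P) = n + n²*(1 + 2*n)/9 (Q(n, P) = (n*(1 + 2*n)/9)*n + n = n²*(1 + 2*n)/9 + n = n + n²*(1 + 2*n)/9)
o(8)*(Q(3, -1) + 1*14) = (1 + 8²)*((⅑)*3*(9 + 3*(1 + 2*3)) + 1*14) = (1 + 64)*((⅑)*3*(9 + 3*(1 + 6)) + 14) = 65*((⅑)*3*(9 + 3*7) + 14) = 65*((⅑)*3*(9 + 21) + 14) = 65*((⅑)*3*30 + 14) = 65*(10 + 14) = 65*24 = 1560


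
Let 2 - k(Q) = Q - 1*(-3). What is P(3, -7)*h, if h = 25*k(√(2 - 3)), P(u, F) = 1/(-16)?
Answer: 25/16 + 25*I/16 ≈ 1.5625 + 1.5625*I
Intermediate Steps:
k(Q) = -1 - Q (k(Q) = 2 - (Q - 1*(-3)) = 2 - (Q + 3) = 2 - (3 + Q) = 2 + (-3 - Q) = -1 - Q)
P(u, F) = -1/16
h = -25 - 25*I (h = 25*(-1 - √(2 - 3)) = 25*(-1 - √(-1)) = 25*(-1 - I) = -25 - 25*I ≈ -25.0 - 25.0*I)
P(3, -7)*h = -(-25 - 25*I)/16 = 25/16 + 25*I/16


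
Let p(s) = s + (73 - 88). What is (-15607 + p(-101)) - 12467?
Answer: -28190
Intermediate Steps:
p(s) = -15 + s (p(s) = s - 15 = -15 + s)
(-15607 + p(-101)) - 12467 = (-15607 + (-15 - 101)) - 12467 = (-15607 - 116) - 12467 = -15723 - 12467 = -28190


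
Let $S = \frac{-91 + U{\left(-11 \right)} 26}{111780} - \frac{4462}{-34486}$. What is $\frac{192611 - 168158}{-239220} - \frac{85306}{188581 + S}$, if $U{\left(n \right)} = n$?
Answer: $- \frac{5357865365841910753}{9661179132783893220} \approx -0.55458$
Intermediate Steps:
$S = \frac{242880569}{1927422540}$ ($S = \frac{-91 - 286}{111780} - \frac{4462}{-34486} = \left(-91 - 286\right) \frac{1}{111780} - - \frac{2231}{17243} = \left(-377\right) \frac{1}{111780} + \frac{2231}{17243} = - \frac{377}{111780} + \frac{2231}{17243} = \frac{242880569}{1927422540} \approx 0.12601$)
$\frac{192611 - 168158}{-239220} - \frac{85306}{188581 + S} = \frac{192611 - 168158}{-239220} - \frac{85306}{188581 + \frac{242880569}{1927422540}} = \left(192611 - 168158\right) \left(- \frac{1}{239220}\right) - \frac{85306}{\frac{363475512896309}{1927422540}} = 24453 \left(- \frac{1}{239220}\right) - \frac{164420707197240}{363475512896309} = - \frac{2717}{26580} - \frac{164420707197240}{363475512896309} = - \frac{5357865365841910753}{9661179132783893220}$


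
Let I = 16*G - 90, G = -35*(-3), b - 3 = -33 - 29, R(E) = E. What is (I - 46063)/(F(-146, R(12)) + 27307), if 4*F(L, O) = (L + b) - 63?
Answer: -44473/27240 ≈ -1.6326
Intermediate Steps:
b = -59 (b = 3 + (-33 - 29) = 3 - 62 = -59)
G = 105
I = 1590 (I = 16*105 - 90 = 1680 - 90 = 1590)
F(L, O) = -61/2 + L/4 (F(L, O) = ((L - 59) - 63)/4 = ((-59 + L) - 63)/4 = (-122 + L)/4 = -61/2 + L/4)
(I - 46063)/(F(-146, R(12)) + 27307) = (1590 - 46063)/((-61/2 + (¼)*(-146)) + 27307) = -44473/((-61/2 - 73/2) + 27307) = -44473/(-67 + 27307) = -44473/27240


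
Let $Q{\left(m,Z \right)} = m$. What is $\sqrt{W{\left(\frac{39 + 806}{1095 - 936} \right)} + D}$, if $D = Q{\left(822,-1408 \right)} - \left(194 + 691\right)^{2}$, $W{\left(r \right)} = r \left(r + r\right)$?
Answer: $\frac{i \sqrt{19778502193}}{159} \approx 884.5 i$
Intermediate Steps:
$W{\left(r \right)} = 2 r^{2}$ ($W{\left(r \right)} = r 2 r = 2 r^{2}$)
$D = -782403$ ($D = 822 - \left(194 + 691\right)^{2} = 822 - 885^{2} = 822 - 783225 = -782403$)
$\sqrt{W{\left(\frac{39 + 806}{1095 - 936} \right)} + D} = \sqrt{2 \left(\frac{39 + 806}{1095 - 936}\right)^{2} - 782403} = \sqrt{2 \left(\frac{845}{159}\right)^{2} - 782403} = \sqrt{2 \cdot \frac{714025}{25281} - 782403} = \sqrt{\frac{1428050}{25281} - 782403} = \sqrt{- \frac{19778502193}{25281}} = \frac{i \sqrt{19778502193}}{159}$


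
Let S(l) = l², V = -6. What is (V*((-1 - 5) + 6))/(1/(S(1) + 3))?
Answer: 0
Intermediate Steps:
(V*((-1 - 5) + 6))/(1/(S(1) + 3)) = (-6*((-1 - 5) + 6))/(1/(1² + 3)) = (-6*(-6 + 6))/(1/(1 + 3)) = (-6*0)/(1/4) = 0/(¼) = 0*4 = 0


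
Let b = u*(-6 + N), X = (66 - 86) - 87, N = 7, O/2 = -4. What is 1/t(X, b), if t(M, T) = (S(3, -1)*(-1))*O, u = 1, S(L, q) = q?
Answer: -1/8 ≈ -0.12500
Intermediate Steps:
O = -8 (O = 2*(-4) = -8)
X = -107 (X = -20 - 87 = -107)
b = 1 (b = 1*(-6 + 7) = 1*1 = 1)
t(M, T) = -8 (t(M, T) = -1*(-1)*(-8) = 1*(-8) = -8)
1/t(X, b) = 1/(-8) = -1/8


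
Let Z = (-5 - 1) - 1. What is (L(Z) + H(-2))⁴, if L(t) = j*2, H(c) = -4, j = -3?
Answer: 10000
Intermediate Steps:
Z = -7 (Z = -6 - 1 = -7)
L(t) = -6 (L(t) = -3*2 = -6)
(L(Z) + H(-2))⁴ = (-6 - 4)⁴ = (-10)⁴ = 10000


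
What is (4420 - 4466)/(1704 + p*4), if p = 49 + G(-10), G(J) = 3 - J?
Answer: -23/976 ≈ -0.023566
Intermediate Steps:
p = 62 (p = 49 + (3 - 1*(-10)) = 49 + (3 + 10) = 49 + 13 = 62)
(4420 - 4466)/(1704 + p*4) = (4420 - 4466)/(1704 + 62*4) = -46/(1704 + 248) = -46/1952 = -46*1/1952 = -23/976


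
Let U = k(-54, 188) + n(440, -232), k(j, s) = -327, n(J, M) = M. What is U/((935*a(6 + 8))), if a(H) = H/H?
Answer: -559/935 ≈ -0.59786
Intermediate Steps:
a(H) = 1
U = -559 (U = -327 - 232 = -559)
U/((935*a(6 + 8))) = -559/(935*1) = -559/935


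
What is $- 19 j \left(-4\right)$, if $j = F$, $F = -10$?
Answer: $-760$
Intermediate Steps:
$j = -10$
$- 19 j \left(-4\right) = - 19 \left(\left(-10\right) \left(-4\right)\right) = \left(-19\right) 40 = -760$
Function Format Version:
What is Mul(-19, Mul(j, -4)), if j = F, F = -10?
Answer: -760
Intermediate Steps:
j = -10
Mul(-19, Mul(j, -4)) = Mul(-19, Mul(-10, -4)) = Mul(-19, 40) = -760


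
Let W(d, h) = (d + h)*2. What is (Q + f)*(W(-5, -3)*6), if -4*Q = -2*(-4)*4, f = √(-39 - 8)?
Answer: 768 - 96*I*√47 ≈ 768.0 - 658.14*I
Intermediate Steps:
W(d, h) = 2*d + 2*h
f = I*√47 (f = √(-47) = I*√47 ≈ 6.8557*I)
Q = -8 (Q = -(-2*(-4))*4/4 = -2*4 = -¼*32 = -8)
(Q + f)*(W(-5, -3)*6) = (-8 + I*√47)*((2*(-5) + 2*(-3))*6) = (-8 + I*√47)*((-10 - 6)*6) = (-8 + I*√47)*(-16*6) = (-8 + I*√47)*(-96) = 768 - 96*I*√47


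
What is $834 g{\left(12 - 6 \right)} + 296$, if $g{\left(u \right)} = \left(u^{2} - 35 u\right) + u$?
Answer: $-139816$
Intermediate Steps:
$g{\left(u \right)} = u^{2} - 34 u$
$834 g{\left(12 - 6 \right)} + 296 = 834 \left(12 - 6\right) \left(-34 + \left(12 - 6\right)\right) + 296 = 834 \cdot 6 \left(-34 + 6\right) + 296 = 834 \cdot 6 \left(-28\right) + 296 = 834 \left(-168\right) + 296 = -140112 + 296 = -139816$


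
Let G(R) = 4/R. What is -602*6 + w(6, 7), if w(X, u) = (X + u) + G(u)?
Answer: -25189/7 ≈ -3598.4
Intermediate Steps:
w(X, u) = X + u + 4/u (w(X, u) = (X + u) + 4/u = X + u + 4/u)
-602*6 + w(6, 7) = -602*6 + (6 + 7 + 4/7) = -43*84 + (6 + 7 + 4*(⅐)) = -3612 + (6 + 7 + 4/7) = -3612 + 95/7 = -25189/7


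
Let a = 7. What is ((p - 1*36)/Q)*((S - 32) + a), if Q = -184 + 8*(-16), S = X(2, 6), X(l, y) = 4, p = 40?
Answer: 7/26 ≈ 0.26923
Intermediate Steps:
S = 4
Q = -312 (Q = -184 - 128 = -312)
((p - 1*36)/Q)*((S - 32) + a) = ((40 - 1*36)/(-312))*((4 - 32) + 7) = ((40 - 36)*(-1/312))*(-28 + 7) = (4*(-1/312))*(-21) = -1/78*(-21) = 7/26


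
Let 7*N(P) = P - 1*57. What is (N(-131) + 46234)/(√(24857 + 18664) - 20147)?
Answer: -3258273575/1420503308 - 161725*√43521/1420503308 ≈ -2.3175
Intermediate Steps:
N(P) = -57/7 + P/7 (N(P) = (P - 1*57)/7 = (P - 57)/7 = (-57 + P)/7 = -57/7 + P/7)
(N(-131) + 46234)/(√(24857 + 18664) - 20147) = ((-57/7 + (⅐)*(-131)) + 46234)/(√(24857 + 18664) - 20147) = ((-57/7 - 131/7) + 46234)/(√43521 - 20147) = (-188/7 + 46234)/(-20147 + √43521) = 323450/(7*(-20147 + √43521))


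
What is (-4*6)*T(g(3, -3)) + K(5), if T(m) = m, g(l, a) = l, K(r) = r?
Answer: -67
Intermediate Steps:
(-4*6)*T(g(3, -3)) + K(5) = -4*6*3 + 5 = -24*3 + 5 = -72 + 5 = -67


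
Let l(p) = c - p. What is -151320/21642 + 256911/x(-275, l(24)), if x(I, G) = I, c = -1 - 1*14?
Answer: -933613477/991925 ≈ -941.21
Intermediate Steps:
c = -15 (c = -1 - 14 = -15)
l(p) = -15 - p
-151320/21642 + 256911/x(-275, l(24)) = -151320/21642 + 256911/(-275) = -151320*1/21642 + 256911*(-1/275) = -25220/3607 - 256911/275 = -933613477/991925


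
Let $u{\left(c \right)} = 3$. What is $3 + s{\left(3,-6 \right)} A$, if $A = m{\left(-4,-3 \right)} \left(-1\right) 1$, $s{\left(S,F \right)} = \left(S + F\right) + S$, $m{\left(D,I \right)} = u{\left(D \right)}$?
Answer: $3$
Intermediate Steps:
$m{\left(D,I \right)} = 3$
$s{\left(S,F \right)} = F + 2 S$ ($s{\left(S,F \right)} = \left(F + S\right) + S = F + 2 S$)
$A = -3$ ($A = 3 \left(-1\right) 1 = \left(-3\right) 1 = -3$)
$3 + s{\left(3,-6 \right)} A = 3 + \left(-6 + 2 \cdot 3\right) \left(-3\right) = 3 + \left(-6 + 6\right) \left(-3\right) = 3 + 0 \left(-3\right) = 3 + 0 = 3$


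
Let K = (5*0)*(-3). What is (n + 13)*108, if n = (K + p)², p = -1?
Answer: 1512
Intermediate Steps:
K = 0 (K = 0*(-3) = 0)
n = 1 (n = (0 - 1)² = (-1)² = 1)
(n + 13)*108 = (1 + 13)*108 = 14*108 = 1512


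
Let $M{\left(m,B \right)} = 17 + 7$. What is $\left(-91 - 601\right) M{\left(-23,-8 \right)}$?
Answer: $-16608$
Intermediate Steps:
$M{\left(m,B \right)} = 24$
$\left(-91 - 601\right) M{\left(-23,-8 \right)} = \left(-91 - 601\right) 24 = \left(-692\right) 24 = -16608$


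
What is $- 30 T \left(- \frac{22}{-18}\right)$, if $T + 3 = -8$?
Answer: $\frac{1210}{3} \approx 403.33$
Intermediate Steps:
$T = -11$ ($T = -3 - 8 = -11$)
$- 30 T \left(- \frac{22}{-18}\right) = \left(-30\right) \left(-11\right) \left(- \frac{22}{-18}\right) = 330 \left(\left(-22\right) \left(- \frac{1}{18}\right)\right) = 330 \cdot \frac{11}{9} = \frac{1210}{3}$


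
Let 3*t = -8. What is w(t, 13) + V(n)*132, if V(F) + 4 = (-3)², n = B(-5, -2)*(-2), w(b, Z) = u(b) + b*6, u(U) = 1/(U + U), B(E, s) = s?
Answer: 10301/16 ≈ 643.81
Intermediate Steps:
t = -8/3 (t = (⅓)*(-8) = -8/3 ≈ -2.6667)
u(U) = 1/(2*U)
w(b, Z) = 1/(2*b) + 6*b (w(b, Z) = 1/(2*b) + b*6 = 1/(2*b) + 6*b)
n = 4 (n = -2*(-2) = 4)
V(F) = 5 (V(F) = -4 + (-3)² = -4 + 9 = 5)
w(t, 13) + V(n)*132 = (1/(2*(-8/3)) + 6*(-8/3)) + 5*132 = ((½)*(-3/8) - 16) + 660 = (-3/16 - 16) + 660 = -259/16 + 660 = 10301/16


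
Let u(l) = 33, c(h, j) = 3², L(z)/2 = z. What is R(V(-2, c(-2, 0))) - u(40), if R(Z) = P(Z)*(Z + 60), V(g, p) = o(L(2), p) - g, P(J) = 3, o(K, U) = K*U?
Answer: 261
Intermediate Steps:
L(z) = 2*z
c(h, j) = 9
V(g, p) = -g + 4*p (V(g, p) = (2*2)*p - g = 4*p - g = -g + 4*p)
R(Z) = 180 + 3*Z (R(Z) = 3*(Z + 60) = 3*(60 + Z) = 180 + 3*Z)
R(V(-2, c(-2, 0))) - u(40) = (180 + 3*(-1*(-2) + 4*9)) - 1*33 = (180 + 3*(2 + 36)) - 33 = (180 + 3*38) - 33 = (180 + 114) - 33 = 294 - 33 = 261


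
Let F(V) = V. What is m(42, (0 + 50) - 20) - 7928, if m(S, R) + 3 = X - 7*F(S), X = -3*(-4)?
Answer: -8213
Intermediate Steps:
X = 12
m(S, R) = 9 - 7*S (m(S, R) = -3 + (12 - 7*S) = 9 - 7*S)
m(42, (0 + 50) - 20) - 7928 = (9 - 7*42) - 7928 = (9 - 294) - 7928 = -285 - 7928 = -8213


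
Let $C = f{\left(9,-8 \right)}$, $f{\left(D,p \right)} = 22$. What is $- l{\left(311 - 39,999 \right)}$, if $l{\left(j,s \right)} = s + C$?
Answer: $-1021$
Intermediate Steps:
$C = 22$
$l{\left(j,s \right)} = 22 + s$ ($l{\left(j,s \right)} = s + 22 = 22 + s$)
$- l{\left(311 - 39,999 \right)} = - (22 + 999) = \left(-1\right) 1021 = -1021$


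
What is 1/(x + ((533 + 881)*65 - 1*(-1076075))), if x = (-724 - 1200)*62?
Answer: 1/1048697 ≈ 9.5356e-7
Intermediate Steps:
x = -119288 (x = -1924*62 = -119288)
1/(x + ((533 + 881)*65 - 1*(-1076075))) = 1/(-119288 + ((533 + 881)*65 - 1*(-1076075))) = 1/(-119288 + (1414*65 + 1076075)) = 1/(-119288 + (91910 + 1076075)) = 1/(-119288 + 1167985) = 1/1048697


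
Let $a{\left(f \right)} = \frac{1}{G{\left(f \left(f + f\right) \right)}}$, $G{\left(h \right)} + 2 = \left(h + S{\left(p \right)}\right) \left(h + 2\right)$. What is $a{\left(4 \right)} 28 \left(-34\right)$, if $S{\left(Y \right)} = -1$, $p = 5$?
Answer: $- \frac{238}{263} \approx -0.90494$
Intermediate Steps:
$G{\left(h \right)} = -2 + \left(-1 + h\right) \left(2 + h\right)$ ($G{\left(h \right)} = -2 + \left(h - 1\right) \left(h + 2\right) = -2 + \left(-1 + h\right) \left(2 + h\right)$)
$a{\left(f \right)} = \frac{1}{-4 + 2 f^{2} + 4 f^{4}}$ ($a{\left(f \right)} = \frac{1}{-4 + f \left(f + f\right) + \left(f \left(f + f\right)\right)^{2}} = \frac{1}{-4 + f 2 f + \left(f 2 f\right)^{2}} = \frac{1}{-4 + 2 f^{2} + \left(2 f^{2}\right)^{2}} = \frac{1}{-4 + 2 f^{2} + 4 f^{4}}$)
$a{\left(4 \right)} 28 \left(-34\right) = \frac{1}{2 \left(-2 + 4^{2} + 2 \cdot 4^{4}\right)} 28 \left(-34\right) = \frac{1}{2 \left(-2 + 16 + 2 \cdot 256\right)} 28 \left(-34\right) = \frac{1}{2 \left(-2 + 16 + 512\right)} 28 \left(-34\right) = \frac{1}{2 \cdot 526} \cdot 28 \left(-34\right) = \frac{1}{2} \cdot \frac{1}{526} \cdot 28 \left(-34\right) = \frac{1}{1052} \cdot 28 \left(-34\right) = \frac{7}{263} \left(-34\right) = - \frac{238}{263}$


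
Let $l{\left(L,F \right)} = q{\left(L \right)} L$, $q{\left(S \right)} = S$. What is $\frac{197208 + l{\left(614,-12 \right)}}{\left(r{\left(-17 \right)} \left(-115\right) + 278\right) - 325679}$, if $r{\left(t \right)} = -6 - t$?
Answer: $- \frac{287102}{163333} \approx -1.7578$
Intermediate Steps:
$l{\left(L,F \right)} = L^{2}$ ($l{\left(L,F \right)} = L L = L^{2}$)
$\frac{197208 + l{\left(614,-12 \right)}}{\left(r{\left(-17 \right)} \left(-115\right) + 278\right) - 325679} = \frac{197208 + 614^{2}}{\left(\left(-6 - -17\right) \left(-115\right) + 278\right) - 325679} = \frac{197208 + 376996}{\left(\left(-6 + 17\right) \left(-115\right) + 278\right) - 325679} = \frac{574204}{\left(11 \left(-115\right) + 278\right) - 325679} = \frac{574204}{\left(-1265 + 278\right) - 325679} = \frac{574204}{-987 - 325679} = \frac{574204}{-326666} = 574204 \left(- \frac{1}{326666}\right) = - \frac{287102}{163333}$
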